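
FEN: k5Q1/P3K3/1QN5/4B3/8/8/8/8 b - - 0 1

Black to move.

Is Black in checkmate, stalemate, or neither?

Black to move; black king on a8.
In check: yes, from the white queen on g8.
King squares — a7: attacked by Qb6; b7: attacked by Qb6; b8: attacked by Be5.
Legal moves for Black: none.
In check with no legal moves → checkmate.

checkmate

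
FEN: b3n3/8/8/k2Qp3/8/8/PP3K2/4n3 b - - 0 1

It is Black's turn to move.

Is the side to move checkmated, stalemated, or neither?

Black to move; black king on a5.
In check: yes, from the white queen on d5.
Legal moves for Black: Kb6, Ka6, Kb4, Ka4, Bxd5.
Black is in check but has 5 legal moves → neither.

neither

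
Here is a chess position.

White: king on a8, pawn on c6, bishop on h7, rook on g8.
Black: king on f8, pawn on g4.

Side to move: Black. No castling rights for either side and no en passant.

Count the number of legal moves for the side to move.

Black to move; king on f8.
In check: yes, from the white rook on g8.
Legal moves: Kf7, Ke7.
Count: 2.

2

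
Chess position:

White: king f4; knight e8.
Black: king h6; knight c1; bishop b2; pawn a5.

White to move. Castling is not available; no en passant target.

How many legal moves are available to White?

White to move; king on f4.
In check: no.
Legal moves: Ng7, Nc7, Nf6, Nd6, Kf5, Kg4, Ke4, Kg3, Kf3, Ke3.
Count: 10.

10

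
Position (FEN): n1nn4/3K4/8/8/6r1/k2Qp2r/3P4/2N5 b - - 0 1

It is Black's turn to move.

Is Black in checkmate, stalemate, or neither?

neither

Black to move; black king on a3.
In check: yes, from the white queen on d3.
King squares — a2: attacked by Nc1; b2: available; b3: attacked by Nc1; a4: available; b4: available.
Legal moves for Black: Kb4, Ka4, Kb2.
Black is in check but has 3 legal moves → neither.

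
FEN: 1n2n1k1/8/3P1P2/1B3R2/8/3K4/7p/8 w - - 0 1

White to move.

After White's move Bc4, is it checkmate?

After Bc4: black king on g8; in check: yes, from the white bishop on c4.
Black has 3 legal replies: Kh8, Kf8, Kh7.
In check but a legal move exists → not checkmate.

no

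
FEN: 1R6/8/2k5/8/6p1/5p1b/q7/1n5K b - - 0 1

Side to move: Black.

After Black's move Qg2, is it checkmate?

After Qg2: white king on h1; in check: yes, from the black queen on g2.
King squares — g1: attacked by Qg2; g2: attacked by Pf3; h2: attacked by Qg2.
White has no legal moves → checkmate.

yes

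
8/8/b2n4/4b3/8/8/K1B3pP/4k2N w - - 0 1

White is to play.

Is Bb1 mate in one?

no

After Bb1: black king on e1; in check: no.
Black is not in check, so this cannot be checkmate.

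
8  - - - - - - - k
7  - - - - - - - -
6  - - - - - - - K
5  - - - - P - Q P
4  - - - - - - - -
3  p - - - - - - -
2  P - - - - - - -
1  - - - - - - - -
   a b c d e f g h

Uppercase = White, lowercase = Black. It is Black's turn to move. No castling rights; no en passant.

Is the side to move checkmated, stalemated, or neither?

Black to move; black king on h8.
In check: no.
King squares — g7: attacked by Qg5; h7: attacked by Kh6; g8: attacked by Qg5.
Legal moves for Black: none.
Not in check and no legal moves → stalemate.

stalemate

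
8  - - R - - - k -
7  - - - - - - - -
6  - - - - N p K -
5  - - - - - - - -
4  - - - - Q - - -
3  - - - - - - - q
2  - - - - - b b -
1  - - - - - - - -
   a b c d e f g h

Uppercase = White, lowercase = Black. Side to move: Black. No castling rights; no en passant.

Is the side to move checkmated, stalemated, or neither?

checkmate

Black to move; black king on g8.
In check: yes, from the white rook on c8.
King squares — f7: attacked by Kg6; g7: attacked by Ne6; h7: attacked by Kg6; f8: attacked by Ne6; h8: attacked by Rc8.
Legal moves for Black: none.
In check with no legal moves → checkmate.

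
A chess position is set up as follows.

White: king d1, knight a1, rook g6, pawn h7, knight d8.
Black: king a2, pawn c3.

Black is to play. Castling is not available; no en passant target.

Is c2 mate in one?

no

After c2: white king on d1; in check: yes, from the black pawn on c2.
White has 6 legal replies: Ke2, Kd2, Kxc2, Ke1, Kc1, Nxc2.
In check but a legal move exists → not checkmate.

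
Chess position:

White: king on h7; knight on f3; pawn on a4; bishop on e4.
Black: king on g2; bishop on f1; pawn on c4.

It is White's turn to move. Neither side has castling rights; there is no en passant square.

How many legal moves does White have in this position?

White to move; king on h7.
In check: no.
Legal moves: Kh8, Kg8, Kg7, Kh6, Kg6, Ba8, Bb7, Bg6, Bc6, Bf5, Bd5, Bd3, Bc2, Bb1, Ng5+, Ne5+, Nh4+, Nd4+, Nh2+, Nd2+, Ng1+, Ne1+, a5.
Count: 23.

23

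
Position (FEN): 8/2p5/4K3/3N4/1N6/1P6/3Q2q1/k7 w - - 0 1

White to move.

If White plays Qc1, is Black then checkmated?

After Qc1: black king on a1; in check: yes, from the white queen on c1.
King squares — b1: attacked by Qc1; a2: attacked by Nb4; b2: attacked by Qc1.
Black has no legal moves → checkmate.

yes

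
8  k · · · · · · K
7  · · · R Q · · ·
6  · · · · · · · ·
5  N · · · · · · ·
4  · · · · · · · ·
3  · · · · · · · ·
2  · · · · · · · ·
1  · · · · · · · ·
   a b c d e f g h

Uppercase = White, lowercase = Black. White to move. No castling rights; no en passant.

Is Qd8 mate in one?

yes

After Qd8: black king on a8; in check: yes, from the white queen on d8.
King squares — a7: attacked by Rd7; b7: attacked by Na5; b8: attacked by Qd8.
Black has no legal moves → checkmate.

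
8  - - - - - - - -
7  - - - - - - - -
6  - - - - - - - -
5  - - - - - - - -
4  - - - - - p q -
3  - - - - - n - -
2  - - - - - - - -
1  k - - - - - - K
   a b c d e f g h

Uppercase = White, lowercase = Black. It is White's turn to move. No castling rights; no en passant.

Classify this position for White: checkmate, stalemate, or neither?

stalemate

White to move; white king on h1.
In check: no.
King squares — g1: attacked by Nf3; g2: attacked by Qg4; h2: attacked by Nf3.
Legal moves for White: none.
Not in check and no legal moves → stalemate.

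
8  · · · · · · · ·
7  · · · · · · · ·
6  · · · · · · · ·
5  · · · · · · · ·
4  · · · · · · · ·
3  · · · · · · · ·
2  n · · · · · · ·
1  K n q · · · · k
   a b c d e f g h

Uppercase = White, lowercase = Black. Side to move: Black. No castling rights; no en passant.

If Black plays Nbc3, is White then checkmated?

yes

After Nbc3: white king on a1; in check: yes, from the black queen on c1.
King squares — b1: attacked by Qc1; a2: attacked by Nc3; b2: attacked by Qc1.
White has no legal moves → checkmate.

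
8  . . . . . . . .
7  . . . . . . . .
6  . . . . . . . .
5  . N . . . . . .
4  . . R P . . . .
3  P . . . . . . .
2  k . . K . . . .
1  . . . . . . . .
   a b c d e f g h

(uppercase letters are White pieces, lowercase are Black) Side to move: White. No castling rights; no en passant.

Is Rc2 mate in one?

no

After Rc2: black king on a2; in check: yes, from the white rook on c2.
Black has 3 legal replies: Kb3, Kb1, Ka1.
In check but a legal move exists → not checkmate.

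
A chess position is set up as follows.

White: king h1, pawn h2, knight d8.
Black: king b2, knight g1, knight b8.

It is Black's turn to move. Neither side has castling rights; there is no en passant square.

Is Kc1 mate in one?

no

After Kc1: white king on h1; in check: no.
White is not in check, so this cannot be checkmate.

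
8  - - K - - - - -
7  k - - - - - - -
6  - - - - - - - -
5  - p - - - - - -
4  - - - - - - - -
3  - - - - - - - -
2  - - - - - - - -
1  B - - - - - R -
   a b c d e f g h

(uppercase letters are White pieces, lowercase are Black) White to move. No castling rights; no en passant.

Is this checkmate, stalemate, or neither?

White to move; white king on c8.
In check: no.
Legal moves for White include: Kd8, Kd7, Kc7, Rg8, Rg7+, Rg6, Rg5, Rg4, Rg3, Rg2, Rh1, Rf1, Re1, Rd1, Rc1, Rb1, Bh8, Bg7, ... (list truncated; more exist).
White has legal moves and is not in check → neither.

neither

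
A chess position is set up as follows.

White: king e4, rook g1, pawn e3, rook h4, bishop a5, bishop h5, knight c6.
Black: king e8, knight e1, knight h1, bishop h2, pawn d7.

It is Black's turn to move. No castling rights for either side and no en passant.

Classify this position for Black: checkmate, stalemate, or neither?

Black to move; black king on e8.
In check: yes, from the white bishop on h5.
Legal moves for Black: Kf8.
Black is in check but has 1 legal move → neither.

neither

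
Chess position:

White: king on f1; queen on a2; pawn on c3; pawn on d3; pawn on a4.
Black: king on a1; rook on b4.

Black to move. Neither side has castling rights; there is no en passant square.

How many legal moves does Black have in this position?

1

Black to move; king on a1.
In check: yes, from the white queen on a2.
Legal moves: Kxa2.
Count: 1.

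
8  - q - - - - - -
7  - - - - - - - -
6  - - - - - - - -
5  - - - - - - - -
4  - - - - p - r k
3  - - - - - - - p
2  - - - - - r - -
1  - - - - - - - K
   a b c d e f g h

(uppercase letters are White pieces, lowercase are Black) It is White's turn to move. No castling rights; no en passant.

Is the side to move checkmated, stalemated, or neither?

stalemate

White to move; white king on h1.
In check: no.
King squares — g1: attacked by Rg4; g2: attacked by Rf2; h2: attacked by Rf2.
Legal moves for White: none.
Not in check and no legal moves → stalemate.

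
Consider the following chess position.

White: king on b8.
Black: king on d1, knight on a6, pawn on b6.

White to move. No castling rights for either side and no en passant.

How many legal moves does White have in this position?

4

White to move; king on b8.
In check: yes, from the black knight on a6.
Legal moves: Kc8, Ka8, Kb7, Ka7.
Count: 4.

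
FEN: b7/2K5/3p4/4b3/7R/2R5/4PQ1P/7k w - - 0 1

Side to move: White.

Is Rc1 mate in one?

yes

After Rc1: black king on h1; in check: yes, from the white rook on c1.
King squares — g1: attacked by Rc1; g2: attacked by Qf2; h2: attacked by Qf2.
Black has no legal moves → checkmate.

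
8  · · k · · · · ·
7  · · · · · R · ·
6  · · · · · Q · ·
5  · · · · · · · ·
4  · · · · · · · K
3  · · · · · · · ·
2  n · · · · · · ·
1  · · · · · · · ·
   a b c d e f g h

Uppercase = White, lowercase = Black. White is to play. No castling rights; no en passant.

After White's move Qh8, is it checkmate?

yes

After Qh8: black king on c8; in check: yes, from the white queen on h8.
King squares — b7: attacked by Rf7; c7: attacked by Rf7; d7: attacked by Rf7; b8: attacked by Qh8; d8: attacked by Qh8.
Black has no legal moves → checkmate.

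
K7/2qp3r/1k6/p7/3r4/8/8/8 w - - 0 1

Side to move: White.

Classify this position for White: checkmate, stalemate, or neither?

White to move; white king on a8.
In check: no.
King squares — a7: attacked by Kb6; b7: attacked by Kb6; b8: attacked by Qc7.
Legal moves for White: none.
Not in check and no legal moves → stalemate.

stalemate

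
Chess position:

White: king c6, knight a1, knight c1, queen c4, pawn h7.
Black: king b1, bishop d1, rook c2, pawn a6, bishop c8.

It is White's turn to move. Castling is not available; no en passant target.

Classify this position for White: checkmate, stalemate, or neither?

White to move; white king on c6.
In check: no.
Legal moves for White: Kc7, Kd6, Kb6, Kd5, Kc5, Qc5, Qc3, Qxc2+, Nd3, Ncb3, Ne2, Na2, Nab3, Nxc2, h8=Q, h8=R, h8=B, h8=N.
White has 18 legal moves and is not in check → neither.

neither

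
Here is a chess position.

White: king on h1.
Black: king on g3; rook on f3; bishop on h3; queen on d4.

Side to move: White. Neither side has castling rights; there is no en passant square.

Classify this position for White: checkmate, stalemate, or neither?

White to move; white king on h1.
In check: no.
King squares — g1: attacked by Qd4; g2: attacked by Kg3; h2: attacked by Kg3.
Legal moves for White: none.
Not in check and no legal moves → stalemate.

stalemate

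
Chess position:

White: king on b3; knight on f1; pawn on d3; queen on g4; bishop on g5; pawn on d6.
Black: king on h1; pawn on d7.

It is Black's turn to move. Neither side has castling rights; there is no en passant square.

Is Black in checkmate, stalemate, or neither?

stalemate

Black to move; black king on h1.
In check: no.
King squares — g1: attacked by Qg4; g2: attacked by Qg4; h2: attacked by Nf1.
Legal moves for Black: none.
Not in check and no legal moves → stalemate.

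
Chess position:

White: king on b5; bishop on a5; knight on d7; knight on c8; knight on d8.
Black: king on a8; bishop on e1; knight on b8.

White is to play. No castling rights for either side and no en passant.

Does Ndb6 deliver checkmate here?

yes

After Ndb6: black king on a8; in check: yes, from the white knight on b6.
King squares — a7: attacked by Nc8; b7: attacked by Nd8; b8: own knight.
Black has no legal moves → checkmate.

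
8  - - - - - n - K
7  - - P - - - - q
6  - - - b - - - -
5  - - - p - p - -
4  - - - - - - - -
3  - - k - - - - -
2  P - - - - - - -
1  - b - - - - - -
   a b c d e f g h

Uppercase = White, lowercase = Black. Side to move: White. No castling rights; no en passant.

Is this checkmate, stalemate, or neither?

checkmate

White to move; white king on h8.
In check: yes, from the black queen on h7.
King squares — g7: attacked by Qh7; h7: attacked by Nf8; g8: attacked by Qh7.
Legal moves for White: none.
In check with no legal moves → checkmate.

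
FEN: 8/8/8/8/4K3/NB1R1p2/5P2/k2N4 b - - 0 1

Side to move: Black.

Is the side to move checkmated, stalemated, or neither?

Black to move; black king on a1.
In check: no.
King squares — b1: attacked by Na3; a2: attacked by Bb3; b2: attacked by Nd1.
Legal moves for Black: none.
Not in check and no legal moves → stalemate.

stalemate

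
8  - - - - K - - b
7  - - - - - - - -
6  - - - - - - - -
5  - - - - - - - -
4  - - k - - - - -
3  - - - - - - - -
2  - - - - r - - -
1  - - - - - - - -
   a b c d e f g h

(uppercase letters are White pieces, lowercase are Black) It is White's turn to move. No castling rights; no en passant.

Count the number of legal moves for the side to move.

4

White to move; king on e8.
In check: yes, from the black rook on e2.
Legal moves: Kf8, Kd8, Kf7, Kd7.
Count: 4.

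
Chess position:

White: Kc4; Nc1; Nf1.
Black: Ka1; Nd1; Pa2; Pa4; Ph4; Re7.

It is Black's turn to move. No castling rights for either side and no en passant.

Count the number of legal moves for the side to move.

Black to move; king on a1.
In check: no.
Legal moves: Re8, Rh7, Rg7, Rf7, Rd7, Rc7+, Rb7, Ra7, Re6, Re5, Re4+, Re3, Re2, Re1, Ne3+, Nc3, Nf2, Nb2+, Kb2, Kb1, h3, a3.
Count: 22.

22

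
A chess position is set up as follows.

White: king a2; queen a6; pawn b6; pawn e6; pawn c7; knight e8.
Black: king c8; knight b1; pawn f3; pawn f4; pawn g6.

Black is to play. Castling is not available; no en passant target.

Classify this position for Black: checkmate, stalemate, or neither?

Black to move; black king on c8.
In check: yes, from the white queen on a6.
King squares — b7: attacked by Qa6; c7: attacked by Pb6; d7: attacked by Pe6; b8: attacked by Pc7; d8: attacked by Pc7.
Legal moves for Black: none.
In check with no legal moves → checkmate.

checkmate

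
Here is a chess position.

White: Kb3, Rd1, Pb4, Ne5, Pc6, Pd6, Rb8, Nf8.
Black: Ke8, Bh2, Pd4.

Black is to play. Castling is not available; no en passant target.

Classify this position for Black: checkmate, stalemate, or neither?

Black to move; black king on e8.
In check: yes, from the white rook on b8.
King squares — d7: attacked by Ne5; e7: attacked by Pd6; f7: attacked by Ne5; d8: attacked by Rb8; f8: attacked by Rb8.
Legal moves for Black: none.
In check with no legal moves → checkmate.

checkmate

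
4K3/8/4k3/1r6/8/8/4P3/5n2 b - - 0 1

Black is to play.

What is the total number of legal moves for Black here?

23

Black to move; king on e6.
In check: no.
Legal moves: Kf6, Kd6, Kf5, Ke5, Kd5, Rb8#, Rb7, Rb6, Rh5, Rg5, Rf5, Re5, Rd5, Rc5, Ra5, Rb4, Rb3, Rb2, Rb1, Ng3, Ne3, Nh2, Nd2.
Count: 23.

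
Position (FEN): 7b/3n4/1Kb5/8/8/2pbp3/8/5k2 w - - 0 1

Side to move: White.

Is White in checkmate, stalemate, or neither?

neither

White to move; white king on b6.
In check: yes, from the black knight on d7.
Legal moves for White: Kc7, Ka7, Kxc6, Ka5.
White is in check but has 4 legal moves → neither.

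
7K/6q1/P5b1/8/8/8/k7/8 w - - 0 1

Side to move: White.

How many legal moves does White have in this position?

White to move; king on h8.
In check: yes, from the black queen on g7.
Legal moves: Kxg7.
Count: 1.

1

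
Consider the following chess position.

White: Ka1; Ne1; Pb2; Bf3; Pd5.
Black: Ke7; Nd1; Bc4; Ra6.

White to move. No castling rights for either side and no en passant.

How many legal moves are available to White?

White to move; king on a1.
In check: yes, from the black rook on a6.
Legal moves: Kb1.
Count: 1.

1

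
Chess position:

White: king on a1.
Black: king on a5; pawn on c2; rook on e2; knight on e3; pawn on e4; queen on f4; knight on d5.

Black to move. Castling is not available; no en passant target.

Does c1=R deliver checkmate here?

yes

After c1=R: white king on a1; in check: yes, from the black rook on c1.
King squares — b1: attacked by Rc1; a2: attacked by Re2; b2: attacked by Re2.
White has no legal moves → checkmate.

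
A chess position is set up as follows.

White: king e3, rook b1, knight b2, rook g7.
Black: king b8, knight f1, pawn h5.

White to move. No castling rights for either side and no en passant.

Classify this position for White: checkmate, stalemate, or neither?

White to move; white king on e3.
In check: yes, from the black knight on f1.
Legal moves for White: Kf4, Ke4, Kd4, Kf3, Kd3, Kf2, Ke2, Rxf1.
White is in check but has 8 legal moves → neither.

neither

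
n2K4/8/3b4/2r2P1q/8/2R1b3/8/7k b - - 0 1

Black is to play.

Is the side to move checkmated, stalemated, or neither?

Black to move; black king on h1.
In check: no.
Legal moves for Black include: Nc7, Nb6, Bf8, Bb8, Be7+, Bc7+, Be5, Bdf4, Bg3, Bh2, Qh8+, Qe8+, Qh7, Qf7, Qh6, Qg6, Qg5+, Qxf5, ... (list truncated; more exist).
Black has legal moves and is not in check → neither.

neither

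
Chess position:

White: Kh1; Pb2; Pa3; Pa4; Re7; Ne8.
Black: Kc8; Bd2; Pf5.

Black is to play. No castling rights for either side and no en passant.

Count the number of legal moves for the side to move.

12

Black to move; king on c8.
In check: no.
Legal moves: Kd8, Kb8, Bh6, Bg5, Ba5, Bf4, Bb4, Be3, Bc3, Be1, Bc1, f4.
Count: 12.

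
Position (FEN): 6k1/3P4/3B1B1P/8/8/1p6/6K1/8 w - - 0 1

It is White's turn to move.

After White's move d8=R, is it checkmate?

After d8=R: black king on g8; in check: yes, from the white rook on d8.
Black has 2 legal replies: Kh7, Kf7.
In check but a legal move exists → not checkmate.

no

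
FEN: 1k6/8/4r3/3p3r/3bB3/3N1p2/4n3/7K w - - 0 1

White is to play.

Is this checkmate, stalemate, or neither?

White to move; white king on h1.
In check: yes, from the black rook on h5.
King squares — g1: attacked by Ne2; g2: attacked by Pf3; h2: attacked by Rh5.
Legal moves for White: none.
In check with no legal moves → checkmate.

checkmate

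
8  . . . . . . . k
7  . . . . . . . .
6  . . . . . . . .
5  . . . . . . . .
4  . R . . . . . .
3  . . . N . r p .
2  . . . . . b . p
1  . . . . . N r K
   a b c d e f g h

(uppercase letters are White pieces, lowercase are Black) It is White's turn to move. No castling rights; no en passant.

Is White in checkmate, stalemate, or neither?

White to move; white king on h1.
In check: yes, from the black rook on g1.
King squares — g1: attacked by Bf2; g2: attacked by Rg1; h2: attacked by Pg3.
Legal moves for White: none.
In check with no legal moves → checkmate.

checkmate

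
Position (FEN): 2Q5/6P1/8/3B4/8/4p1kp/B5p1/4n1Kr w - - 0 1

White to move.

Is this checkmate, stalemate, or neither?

checkmate

White to move; white king on g1.
In check: yes, from the black rook on h1.
King squares — f1: attacked by Rh1; h1: attacked by Pg2; f2: attacked by Pe3; g2: attacked by Ne1; h2: attacked by Rh1.
Legal moves for White: none.
In check with no legal moves → checkmate.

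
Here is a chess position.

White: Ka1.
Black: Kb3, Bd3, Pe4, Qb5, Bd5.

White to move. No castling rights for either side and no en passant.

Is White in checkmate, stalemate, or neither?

stalemate

White to move; white king on a1.
In check: no.
King squares — b1: attacked by Bd3; a2: attacked by Kb3; b2: attacked by Kb3.
Legal moves for White: none.
Not in check and no legal moves → stalemate.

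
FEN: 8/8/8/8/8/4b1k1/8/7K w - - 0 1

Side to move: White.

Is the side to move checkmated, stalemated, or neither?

White to move; white king on h1.
In check: no.
King squares — g1: attacked by Be3; g2: attacked by Kg3; h2: attacked by Kg3.
Legal moves for White: none.
Not in check and no legal moves → stalemate.

stalemate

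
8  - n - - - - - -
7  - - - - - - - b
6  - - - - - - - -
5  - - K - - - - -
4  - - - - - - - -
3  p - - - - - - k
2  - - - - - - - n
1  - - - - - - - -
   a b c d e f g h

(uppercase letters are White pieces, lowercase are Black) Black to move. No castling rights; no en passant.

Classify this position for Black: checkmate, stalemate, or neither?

neither

Black to move; black king on h3.
In check: no.
Legal moves for Black: Nd7+, Nc6, Na6+, Bg8, Bg6, Bf5, Be4, Bd3, Bc2, Bb1, Kh4, Kg4, Kg3, Kg2, Ng4, Nf3, Nf1, a2.
Black has 18 legal moves and is not in check → neither.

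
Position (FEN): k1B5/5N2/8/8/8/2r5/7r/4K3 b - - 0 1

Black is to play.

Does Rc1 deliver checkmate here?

yes

After Rc1: white king on e1; in check: yes, from the black rook on c1.
King squares — d1: attacked by Rc1; f1: attacked by Rc1; d2: attacked by Rh2; e2: attacked by Rh2; f2: attacked by Rh2.
White has no legal moves → checkmate.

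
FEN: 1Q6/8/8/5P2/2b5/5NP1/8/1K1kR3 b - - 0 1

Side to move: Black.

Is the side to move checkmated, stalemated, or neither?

Black to move; black king on d1.
In check: yes, from the white rook on e1.
King squares — c1: attacked by Kb1; e1: attacked by Nf3; c2: attacked by Kb1; d2: attacked by Nf3; e2: attacked by Re1.
Legal moves for Black: none.
In check with no legal moves → checkmate.

checkmate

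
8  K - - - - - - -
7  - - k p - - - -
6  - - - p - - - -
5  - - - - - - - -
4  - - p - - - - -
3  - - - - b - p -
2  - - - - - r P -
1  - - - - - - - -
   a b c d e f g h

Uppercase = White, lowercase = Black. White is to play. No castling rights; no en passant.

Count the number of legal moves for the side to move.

0

White to move; king on a8.
In check: no.
Legal moves: none.
Count: 0.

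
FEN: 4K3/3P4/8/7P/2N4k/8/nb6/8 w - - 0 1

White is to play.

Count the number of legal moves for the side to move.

17

White to move; king on e8.
In check: no.
Legal moves: Kf8, Kd8, Kf7, Ke7, Nd6, Nb6, Ne5, Na5, Ne3, Na3, Nd2, Nxb2, d8=Q+, d8=R, d8=B+, d8=N, h6.
Count: 17.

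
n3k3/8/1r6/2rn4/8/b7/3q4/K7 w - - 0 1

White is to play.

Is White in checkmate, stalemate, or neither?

White to move; white king on a1.
In check: no.
King squares — b1: attacked by Rb6; a2: attacked by Qd2; b2: attacked by Qd2.
Legal moves for White: none.
Not in check and no legal moves → stalemate.

stalemate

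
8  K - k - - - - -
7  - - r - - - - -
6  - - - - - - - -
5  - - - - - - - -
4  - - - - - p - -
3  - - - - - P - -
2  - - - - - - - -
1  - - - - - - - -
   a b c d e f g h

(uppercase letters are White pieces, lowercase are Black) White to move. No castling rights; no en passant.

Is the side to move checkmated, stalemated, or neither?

stalemate

White to move; white king on a8.
In check: no.
King squares — a7: attacked by Rc7; b7: attacked by Rc7; b8: attacked by Kc8.
Legal moves for White: none.
Not in check and no legal moves → stalemate.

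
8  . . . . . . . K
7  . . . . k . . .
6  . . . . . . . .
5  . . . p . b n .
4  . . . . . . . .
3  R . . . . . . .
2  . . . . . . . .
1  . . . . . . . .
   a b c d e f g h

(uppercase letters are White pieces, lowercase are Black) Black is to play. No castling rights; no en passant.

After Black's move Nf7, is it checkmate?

After Nf7: white king on h8; in check: yes, from the black knight on f7.
White has 2 legal replies: Kg8, Kg7.
In check but a legal move exists → not checkmate.

no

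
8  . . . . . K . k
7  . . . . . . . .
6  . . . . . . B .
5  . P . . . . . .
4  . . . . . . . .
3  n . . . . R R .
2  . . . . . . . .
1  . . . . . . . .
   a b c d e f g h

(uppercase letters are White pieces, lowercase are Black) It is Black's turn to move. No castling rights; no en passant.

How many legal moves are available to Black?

Black to move; king on h8.
In check: no.
Legal moves: Nxb5, Nc4, Nc2, Nb1.
Count: 4.

4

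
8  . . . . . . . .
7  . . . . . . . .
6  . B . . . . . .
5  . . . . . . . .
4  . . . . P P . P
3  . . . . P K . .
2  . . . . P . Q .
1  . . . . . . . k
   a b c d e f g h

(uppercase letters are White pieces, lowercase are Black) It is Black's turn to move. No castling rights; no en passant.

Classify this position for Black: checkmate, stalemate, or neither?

checkmate

Black to move; black king on h1.
In check: yes, from the white queen on g2.
King squares — g1: attacked by Qg2; g2: attacked by Kf3; h2: attacked by Qg2.
Legal moves for Black: none.
In check with no legal moves → checkmate.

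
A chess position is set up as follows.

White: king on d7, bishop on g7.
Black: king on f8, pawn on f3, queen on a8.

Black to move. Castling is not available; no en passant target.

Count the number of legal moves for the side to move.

Black to move; king on f8.
In check: yes, from the white bishop on g7.
Legal moves: Kg8, Kxg7, Kf7.
Count: 3.

3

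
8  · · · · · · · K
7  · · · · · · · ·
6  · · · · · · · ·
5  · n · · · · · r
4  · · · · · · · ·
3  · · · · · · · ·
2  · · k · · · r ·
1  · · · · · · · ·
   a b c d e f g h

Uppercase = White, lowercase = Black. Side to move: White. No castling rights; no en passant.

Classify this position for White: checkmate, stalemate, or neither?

checkmate

White to move; white king on h8.
In check: yes, from the black rook on h5.
King squares — g7: attacked by Rg2; h7: attacked by Rh5; g8: attacked by Rg2.
Legal moves for White: none.
In check with no legal moves → checkmate.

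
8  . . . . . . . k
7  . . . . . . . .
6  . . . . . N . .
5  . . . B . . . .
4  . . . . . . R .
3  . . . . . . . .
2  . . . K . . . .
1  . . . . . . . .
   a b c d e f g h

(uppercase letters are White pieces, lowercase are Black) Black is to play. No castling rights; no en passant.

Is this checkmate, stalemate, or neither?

stalemate

Black to move; black king on h8.
In check: no.
King squares — g7: attacked by Rg4; h7: attacked by Nf6; g8: attacked by Rg4.
Legal moves for Black: none.
Not in check and no legal moves → stalemate.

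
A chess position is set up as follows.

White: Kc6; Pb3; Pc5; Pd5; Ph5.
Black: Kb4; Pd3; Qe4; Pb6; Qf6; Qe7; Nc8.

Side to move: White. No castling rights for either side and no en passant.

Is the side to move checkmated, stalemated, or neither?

White to move; white king on c6.
In check: yes, from the black queen on f6.
King squares — b5: attacked by Kb4; c5: own pawn; d5: own pawn; b6: attacked by Qf6; d6: attacked by Qf6; b7: attacked by Qe7; c7: attacked by Qe7; d7: attacked by Qe7.
Legal moves for White: none.
In check with no legal moves → checkmate.

checkmate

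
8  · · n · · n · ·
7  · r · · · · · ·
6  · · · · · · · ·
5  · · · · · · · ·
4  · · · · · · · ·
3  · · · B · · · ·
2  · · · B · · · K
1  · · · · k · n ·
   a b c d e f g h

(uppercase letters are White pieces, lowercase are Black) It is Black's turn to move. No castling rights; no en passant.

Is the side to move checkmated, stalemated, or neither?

Black to move; black king on e1.
In check: yes, from the white bishop on d2.
King squares — d1: available; f1: attacked by Bd3; d2: available; e2: attacked by Bd3; f2: available.
Legal moves for Black: Kf2, Kxd2, Kd1.
Black is in check but has 3 legal moves → neither.

neither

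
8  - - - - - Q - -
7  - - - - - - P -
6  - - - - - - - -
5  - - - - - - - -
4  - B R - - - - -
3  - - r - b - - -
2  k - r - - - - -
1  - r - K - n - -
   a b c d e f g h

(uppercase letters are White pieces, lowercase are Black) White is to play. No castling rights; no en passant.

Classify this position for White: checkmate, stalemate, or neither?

checkmate

White to move; white king on d1.
In check: yes, from the black rook on b1.
King squares — c1: attacked by Rb1; e1: attacked by Rb1; c2: attacked by Rc3; d2: attacked by Nf1; e2: attacked by Rc2.
Legal moves for White: none.
In check with no legal moves → checkmate.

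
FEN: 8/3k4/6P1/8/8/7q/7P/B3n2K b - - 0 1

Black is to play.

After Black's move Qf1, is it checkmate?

After Qf1: white king on h1; in check: yes, from the black queen on f1.
King squares — g1: attacked by Qf1; g2: attacked by Ne1; h2: own pawn.
White has no legal moves → checkmate.

yes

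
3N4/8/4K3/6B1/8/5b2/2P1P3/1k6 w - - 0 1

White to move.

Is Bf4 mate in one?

no

After Bf4: black king on b1; in check: no.
Black is not in check, so this cannot be checkmate.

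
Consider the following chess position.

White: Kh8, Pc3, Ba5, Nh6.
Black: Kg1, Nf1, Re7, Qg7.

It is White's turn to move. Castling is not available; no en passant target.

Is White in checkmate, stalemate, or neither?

White to move; white king on h8.
In check: yes, from the black queen on g7.
King squares — g7: attacked by Re7; h7: attacked by Qg7; g8: attacked by Qg7.
Legal moves for White: none.
In check with no legal moves → checkmate.

checkmate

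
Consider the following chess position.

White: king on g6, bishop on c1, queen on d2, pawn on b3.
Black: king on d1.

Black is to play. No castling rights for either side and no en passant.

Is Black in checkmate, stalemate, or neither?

Black to move; black king on d1.
In check: yes, from the white queen on d2.
King squares — c1: attacked by Qd2; e1: attacked by Qd2; c2: attacked by Qd2; d2: attacked by Bc1; e2: attacked by Qd2.
Legal moves for Black: none.
In check with no legal moves → checkmate.

checkmate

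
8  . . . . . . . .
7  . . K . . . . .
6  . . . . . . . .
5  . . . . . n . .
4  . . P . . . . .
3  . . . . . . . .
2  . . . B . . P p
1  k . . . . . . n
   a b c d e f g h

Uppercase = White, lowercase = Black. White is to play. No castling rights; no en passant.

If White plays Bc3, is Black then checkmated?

After Bc3: black king on a1; in check: yes, from the white bishop on c3.
Black has 2 legal replies: Ka2, Kb1.
In check but a legal move exists → not checkmate.

no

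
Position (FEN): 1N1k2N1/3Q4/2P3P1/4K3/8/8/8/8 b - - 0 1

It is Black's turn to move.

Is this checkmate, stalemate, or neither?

Black to move; black king on d8.
In check: yes, from the white queen on d7.
King squares — c7: attacked by Qd7; d7: attacked by Pc6; e7: attacked by Qd7; c8: attacked by Qd7; e8: attacked by Qd7.
Legal moves for Black: none.
In check with no legal moves → checkmate.

checkmate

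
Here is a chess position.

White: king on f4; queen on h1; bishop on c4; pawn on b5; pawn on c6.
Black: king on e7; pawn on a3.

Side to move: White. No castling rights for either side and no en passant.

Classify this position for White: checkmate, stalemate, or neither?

neither

White to move; white king on f4.
In check: no.
Legal moves for White include: Kg5, Kf5, Ke5, Kg4, Ke4, Kg3, Kf3, Ke3, Bg8, Bf7, Be6, Bd5, Bd3, Bb3, Be2, Ba2, Bf1, Qh8, ... (list truncated; more exist).
White has legal moves and is not in check → neither.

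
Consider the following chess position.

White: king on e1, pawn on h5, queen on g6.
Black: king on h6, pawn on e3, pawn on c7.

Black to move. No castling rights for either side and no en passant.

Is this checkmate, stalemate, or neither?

Black to move; black king on h6.
In check: yes, from the white queen on g6.
King squares — g5: attacked by Qg6; h5: attacked by Qg6; g6: attacked by Ph5; g7: attacked by Qg6; h7: attacked by Qg6.
Legal moves for Black: none.
In check with no legal moves → checkmate.

checkmate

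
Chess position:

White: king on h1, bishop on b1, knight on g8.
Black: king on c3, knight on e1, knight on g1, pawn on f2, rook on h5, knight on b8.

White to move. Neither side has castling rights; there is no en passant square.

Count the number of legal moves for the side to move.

White to move; king on h1.
In check: yes, from the black rook on h5.
Legal moves: none.
Count: 0.

0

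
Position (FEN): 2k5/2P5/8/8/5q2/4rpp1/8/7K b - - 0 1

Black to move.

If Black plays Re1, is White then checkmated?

yes

After Re1: white king on h1; in check: yes, from the black rook on e1.
King squares — g1: attacked by Re1; g2: attacked by Pf3; h2: attacked by Pg3.
White has no legal moves → checkmate.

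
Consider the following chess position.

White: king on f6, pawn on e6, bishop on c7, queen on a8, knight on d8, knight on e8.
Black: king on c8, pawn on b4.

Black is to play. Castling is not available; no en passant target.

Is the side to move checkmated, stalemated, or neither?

checkmate

Black to move; black king on c8.
In check: yes, from the white queen on a8.
King squares — b7: attacked by Qa8; c7: attacked by Ne8; d7: attacked by Pe6; b8: attacked by Bc7; d8: attacked by Bc7.
Legal moves for Black: none.
In check with no legal moves → checkmate.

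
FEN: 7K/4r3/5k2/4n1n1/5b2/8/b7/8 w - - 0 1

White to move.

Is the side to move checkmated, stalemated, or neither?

White to move; white king on h8.
In check: no.
King squares — g7: attacked by Kf6; h7: attacked by Ng5; g8: attacked by Ba2.
Legal moves for White: none.
Not in check and no legal moves → stalemate.

stalemate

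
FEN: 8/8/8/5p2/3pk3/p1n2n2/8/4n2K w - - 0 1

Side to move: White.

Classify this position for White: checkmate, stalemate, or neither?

stalemate

White to move; white king on h1.
In check: no.
King squares — g1: attacked by Nf3; g2: attacked by Ne1; h2: attacked by Nf3.
Legal moves for White: none.
Not in check and no legal moves → stalemate.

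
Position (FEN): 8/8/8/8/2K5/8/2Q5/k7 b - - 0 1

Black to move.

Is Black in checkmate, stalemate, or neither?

stalemate

Black to move; black king on a1.
In check: no.
King squares — b1: attacked by Qc2; a2: attacked by Qc2; b2: attacked by Qc2.
Legal moves for Black: none.
Not in check and no legal moves → stalemate.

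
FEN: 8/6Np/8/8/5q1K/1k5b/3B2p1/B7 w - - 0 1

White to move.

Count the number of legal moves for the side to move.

3

White to move; king on h4.
In check: yes, from the black queen on f4.
Legal moves: Kh5, Kxh3, Bxf4.
Count: 3.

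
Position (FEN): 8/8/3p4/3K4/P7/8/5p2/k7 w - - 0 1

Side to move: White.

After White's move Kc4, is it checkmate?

After Kc4: black king on a1; in check: no.
Black is not in check, so this cannot be checkmate.

no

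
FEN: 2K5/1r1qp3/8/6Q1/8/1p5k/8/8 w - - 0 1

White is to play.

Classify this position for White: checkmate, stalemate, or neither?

White to move; white king on c8.
In check: yes, from the black queen on d7.
King squares — b7: attacked by Qd7; c7: attacked by Rb7; d7: attacked by Rb7; b8: attacked by Rb7; d8: attacked by Qd7.
Legal moves for White: none.
In check with no legal moves → checkmate.

checkmate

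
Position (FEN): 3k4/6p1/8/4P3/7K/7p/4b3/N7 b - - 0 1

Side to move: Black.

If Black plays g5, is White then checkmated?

no

After g5: white king on h4; in check: yes, from the black pawn on g5.
White has 3 legal replies: Kxg5, Kxh3, Kg3.
In check but a legal move exists → not checkmate.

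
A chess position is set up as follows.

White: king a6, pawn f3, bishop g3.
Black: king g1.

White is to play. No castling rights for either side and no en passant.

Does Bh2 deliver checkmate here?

After Bh2: black king on g1; in check: yes, from the white bishop on h2.
Black has 5 legal replies: Kxh2, Kg2, Kf2, Kh1, Kf1.
In check but a legal move exists → not checkmate.

no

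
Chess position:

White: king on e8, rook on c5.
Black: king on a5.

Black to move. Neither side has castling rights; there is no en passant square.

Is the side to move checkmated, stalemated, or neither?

Black to move; black king on a5.
In check: yes, from the white rook on c5.
King squares — a4: available; b4: available; b5: attacked by Rc5; a6: available; b6: available.
Legal moves for Black: Kb6, Ka6, Kb4, Ka4.
Black is in check but has 4 legal moves → neither.

neither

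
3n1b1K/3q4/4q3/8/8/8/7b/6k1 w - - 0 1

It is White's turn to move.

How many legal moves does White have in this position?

0

White to move; king on h8.
In check: no.
Legal moves: none.
Count: 0.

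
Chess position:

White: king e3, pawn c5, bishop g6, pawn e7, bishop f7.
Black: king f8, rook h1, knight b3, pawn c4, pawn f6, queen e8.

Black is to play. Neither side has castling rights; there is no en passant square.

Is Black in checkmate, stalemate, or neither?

Black to move; black king on f8.
In check: yes, from the white pawn on e7.
King squares — e7: available; f7: attacked by Bg6; g7: available; e8: own queen; g8: attacked by Bf7.
Legal moves for Black: Kg7, Kxe7, Qxe7+.
Black is in check but has 3 legal moves → neither.

neither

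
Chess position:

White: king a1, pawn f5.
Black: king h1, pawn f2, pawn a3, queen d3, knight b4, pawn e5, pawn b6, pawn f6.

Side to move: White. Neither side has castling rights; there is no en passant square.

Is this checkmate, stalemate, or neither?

White to move; white king on a1.
In check: no.
King squares — b1: attacked by Qd3; a2: attacked by Nb4; b2: attacked by Pa3.
Legal moves for White: none.
Not in check and no legal moves → stalemate.

stalemate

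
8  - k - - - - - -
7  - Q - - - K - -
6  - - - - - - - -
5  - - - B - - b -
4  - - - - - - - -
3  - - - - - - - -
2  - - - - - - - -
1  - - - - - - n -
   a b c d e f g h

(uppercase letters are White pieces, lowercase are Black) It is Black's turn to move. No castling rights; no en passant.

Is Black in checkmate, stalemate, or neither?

checkmate

Black to move; black king on b8.
In check: yes, from the white queen on b7.
King squares — a7: attacked by Qb7; b7: attacked by Bd5; c7: attacked by Qb7; a8: attacked by Qb7; c8: attacked by Qb7.
Legal moves for Black: none.
In check with no legal moves → checkmate.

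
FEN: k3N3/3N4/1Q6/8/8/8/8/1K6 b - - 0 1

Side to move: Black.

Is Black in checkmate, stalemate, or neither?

stalemate

Black to move; black king on a8.
In check: no.
King squares — a7: attacked by Qb6; b7: attacked by Qb6; b8: attacked by Qb6.
Legal moves for Black: none.
Not in check and no legal moves → stalemate.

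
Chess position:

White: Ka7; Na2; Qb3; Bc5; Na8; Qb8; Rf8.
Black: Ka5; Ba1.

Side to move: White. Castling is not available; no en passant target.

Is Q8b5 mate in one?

After Q8b5: black king on a5; in check: yes, from the white queen on b5.
King squares — a4: attacked by Qb3; b4: attacked by Na2; b5: attacked by Qb3; a6: attacked by Qb5; b6: attacked by Qb5.
Black has no legal moves → checkmate.

yes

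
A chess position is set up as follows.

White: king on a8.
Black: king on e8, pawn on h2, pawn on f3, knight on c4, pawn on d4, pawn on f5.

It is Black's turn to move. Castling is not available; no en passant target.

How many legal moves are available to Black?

20

Black to move; king on e8.
In check: no.
Legal moves: Kf8, Kd8, Kf7, Ke7, Kd7, Nd6, Nb6+, Ne5, Na5, Ne3, Na3, Nd2, Nb2, f4, d3, f2, h1=Q, h1=R, h1=B, h1=N.
Count: 20.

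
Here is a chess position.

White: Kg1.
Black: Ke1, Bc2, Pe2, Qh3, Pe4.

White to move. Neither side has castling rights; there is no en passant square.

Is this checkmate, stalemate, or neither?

stalemate

White to move; white king on g1.
In check: no.
King squares — f1: attacked by Ke1; h1: attacked by Qh3; f2: attacked by Ke1; g2: attacked by Qh3; h2: attacked by Qh3.
Legal moves for White: none.
Not in check and no legal moves → stalemate.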